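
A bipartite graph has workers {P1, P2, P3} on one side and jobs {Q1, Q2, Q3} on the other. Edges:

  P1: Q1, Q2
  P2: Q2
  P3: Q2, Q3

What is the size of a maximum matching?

3

Unit-capacity flow: source→left, listed edges, right→sink; max matching = max flow.
Augmenting path P1→Q1 (+1); matched 1.
Augmenting path P2→Q2 (+1); matched 2.
Augmenting path P3→Q3 (+1); matched 3.
No augmenting path remains; maximum matching = 3.
König certificate: {P1, P2, P3} is a vertex cover of size 3 (every listed pair touches it), so no matching can be larger.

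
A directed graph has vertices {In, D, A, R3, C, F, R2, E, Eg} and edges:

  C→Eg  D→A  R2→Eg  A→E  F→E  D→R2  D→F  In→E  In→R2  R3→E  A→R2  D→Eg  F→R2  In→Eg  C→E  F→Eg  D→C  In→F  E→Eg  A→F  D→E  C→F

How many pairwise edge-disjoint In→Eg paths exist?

4

Assign every edge capacity 1; by Menger, the answer equals the max flow.
Path In→Eg (+1); total 1.
Path In→F→Eg (+1); total 2.
Path In→R2→Eg (+1); total 3.
Path In→E→Eg (+1); total 4.
No residual In→Eg path; max flow = 4.
Certifying cut of size 4: {In→E, In→Eg, In→F, In→R2}.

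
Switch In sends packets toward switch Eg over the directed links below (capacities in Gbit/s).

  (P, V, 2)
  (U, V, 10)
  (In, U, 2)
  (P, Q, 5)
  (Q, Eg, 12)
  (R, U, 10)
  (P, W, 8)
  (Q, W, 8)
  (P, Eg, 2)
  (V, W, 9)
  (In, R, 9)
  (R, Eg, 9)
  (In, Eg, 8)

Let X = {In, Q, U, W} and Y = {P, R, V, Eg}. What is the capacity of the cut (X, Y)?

Edges leaving {In, Q, U, W}: In→R (9), In→Eg (8), Q→Eg (12), U→V (10).
Cut capacity = 9 + 8 + 12 + 10 = 39.

39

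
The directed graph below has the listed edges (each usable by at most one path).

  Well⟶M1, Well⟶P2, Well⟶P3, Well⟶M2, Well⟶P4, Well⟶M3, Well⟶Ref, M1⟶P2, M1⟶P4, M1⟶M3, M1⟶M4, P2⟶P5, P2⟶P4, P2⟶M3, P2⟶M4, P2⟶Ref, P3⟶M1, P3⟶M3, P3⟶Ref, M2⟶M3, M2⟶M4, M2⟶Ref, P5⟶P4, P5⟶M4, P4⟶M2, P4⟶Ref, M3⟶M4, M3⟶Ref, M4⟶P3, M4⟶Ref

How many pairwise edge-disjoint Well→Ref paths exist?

7

Assign every edge capacity 1; by Menger, the answer equals the max flow.
Path Well→Ref (+1); total 1.
Path Well→P2→Ref (+1); total 2.
Path Well→P3→Ref (+1); total 3.
Path Well→M2→Ref (+1); total 4.
Path Well→P4→Ref (+1); total 5.
Path Well→M3→Ref (+1); total 6.
Path Well→M1→M4→Ref (+1); total 7.
No residual Well→Ref path; max flow = 7.
Certifying cut of size 7: {Well→M1, Well→M2, Well→M3, Well→P2, Well→P3, Well→P4, Well→Ref}.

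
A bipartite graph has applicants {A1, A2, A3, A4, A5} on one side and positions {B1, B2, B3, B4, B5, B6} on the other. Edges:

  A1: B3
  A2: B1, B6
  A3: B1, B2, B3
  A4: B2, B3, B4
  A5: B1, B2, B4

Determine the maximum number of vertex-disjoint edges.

Unit-capacity flow: source→left, listed edges, right→sink; max matching = max flow.
Augmenting path A1→B3 (+1); matched 1.
Augmenting path A2→B1 (+1); matched 2.
Augmenting path A3→B2 (+1); matched 3.
Augmenting path A4→B4 (+1); matched 4.
Augmenting path A5→B1→A2→B6 (+1); matched 5.
No augmenting path remains; maximum matching = 5.
König certificate: {A1, A2, A3, A4, A5} is a vertex cover of size 5 (every listed pair touches it), so no matching can be larger.

5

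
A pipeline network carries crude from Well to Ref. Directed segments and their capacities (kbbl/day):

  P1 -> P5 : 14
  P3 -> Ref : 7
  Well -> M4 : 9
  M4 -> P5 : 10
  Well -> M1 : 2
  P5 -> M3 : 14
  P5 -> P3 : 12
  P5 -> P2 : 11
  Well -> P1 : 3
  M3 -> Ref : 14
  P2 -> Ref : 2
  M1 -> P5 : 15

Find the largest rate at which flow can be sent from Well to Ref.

Augment Well→M4→P5→P2→Ref: bottleneck 2, flow now 2.
Augment Well→M4→P5→M3→Ref: bottleneck 7, flow now 9.
Augment Well→M1→P5→M3→Ref: bottleneck 2, flow now 11.
Augment Well→P1→P5→M3→Ref: bottleneck 3, flow now 14.
No augmenting path remains; maximum flow = 14.
In the residual graph, reachable from Well: {Well}.
Min-cut edges: Well→M4 (9), Well→M1 (2), Well→P1 (3); capacity 9 + 2 + 3 = 14.
This cut is saturated, so no flow can exceed 14.

14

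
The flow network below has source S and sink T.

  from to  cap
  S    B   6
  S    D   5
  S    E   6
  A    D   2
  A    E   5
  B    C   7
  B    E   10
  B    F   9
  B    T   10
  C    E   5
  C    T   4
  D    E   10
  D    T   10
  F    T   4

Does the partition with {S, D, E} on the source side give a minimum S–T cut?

No — its capacity is 16, but the minimum cut has capacity 11.

Given cut capacity: 6 + 10 = 16.
Augment S→B→T: bottleneck 6, flow now 6.
Augment S→D→T: bottleneck 5, flow now 11.
No augmenting path remains; maximum flow = 11.
In the residual graph, reachable from S: {S, E}.
Min-cut edges: S→B (6), S→D (5); capacity 6 + 5 = 11.
Cut capacity 16 exceeds the max flow 11, so it is not minimum.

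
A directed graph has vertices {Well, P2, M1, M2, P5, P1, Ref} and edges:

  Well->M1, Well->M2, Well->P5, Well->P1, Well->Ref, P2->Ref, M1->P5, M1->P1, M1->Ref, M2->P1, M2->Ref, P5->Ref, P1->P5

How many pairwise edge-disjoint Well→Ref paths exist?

4

Assign every edge capacity 1; by Menger, the answer equals the max flow.
Path Well→Ref (+1); total 1.
Path Well→M1→Ref (+1); total 2.
Path Well→M2→Ref (+1); total 3.
Path Well→P5→Ref (+1); total 4.
No residual Well→Ref path; max flow = 4.
Certifying cut of size 4: {P5→Ref, Well→M1, Well→M2, Well→Ref}.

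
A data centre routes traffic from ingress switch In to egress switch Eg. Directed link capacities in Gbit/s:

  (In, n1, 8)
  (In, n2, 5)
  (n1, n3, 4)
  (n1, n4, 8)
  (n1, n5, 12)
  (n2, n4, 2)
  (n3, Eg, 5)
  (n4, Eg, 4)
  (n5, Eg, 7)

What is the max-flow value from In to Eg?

10

Augment In→n1→n3→Eg: bottleneck 4, flow now 4.
Augment In→n1→n4→Eg: bottleneck 4, flow now 8.
Augment In→n2→n4→n1→n5→Eg: bottleneck 2, flow now 10. (uses reverse residual edge)
No augmenting path remains; maximum flow = 10.
In the residual graph, reachable from In: {In, n2}.
Min-cut edges: In→n1 (8), n2→n4 (2); capacity 8 + 2 = 10.
This cut is saturated, so no flow can exceed 10.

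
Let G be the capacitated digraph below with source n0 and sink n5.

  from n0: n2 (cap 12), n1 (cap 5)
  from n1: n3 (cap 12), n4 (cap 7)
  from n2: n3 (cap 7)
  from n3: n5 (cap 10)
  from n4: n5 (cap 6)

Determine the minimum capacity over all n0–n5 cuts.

12

Augment n0→n1→n3→n5: bottleneck 5, flow now 5.
Augment n0→n2→n3→n5: bottleneck 5, flow now 10.
Augment n0→n2→n3→n1→n4→n5: bottleneck 2, flow now 12. (uses reverse residual edge)
No augmenting path remains; maximum flow = 12.
By max-flow min-cut, the minimum cut capacity equals the max flow.
In the residual graph, reachable from n0: {n0, n2}.
Min-cut edges: n0→n1 (5), n2→n3 (7); capacity 5 + 7 = 12.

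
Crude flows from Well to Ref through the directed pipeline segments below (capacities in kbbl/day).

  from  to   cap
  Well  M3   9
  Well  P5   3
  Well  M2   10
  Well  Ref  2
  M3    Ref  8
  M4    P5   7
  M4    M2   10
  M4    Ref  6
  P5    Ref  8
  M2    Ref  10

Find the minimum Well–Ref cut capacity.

Augment Well→Ref: bottleneck 2, flow now 2.
Augment Well→M3→Ref: bottleneck 8, flow now 10.
Augment Well→P5→Ref: bottleneck 3, flow now 13.
Augment Well→M2→Ref: bottleneck 10, flow now 23.
No augmenting path remains; maximum flow = 23.
By max-flow min-cut, the minimum cut capacity equals the max flow.
In the residual graph, reachable from Well: {Well, M3}.
Min-cut edges: Well→P5 (3), Well→M2 (10), Well→Ref (2), M3→Ref (8); capacity 3 + 10 + 2 + 8 = 23.

23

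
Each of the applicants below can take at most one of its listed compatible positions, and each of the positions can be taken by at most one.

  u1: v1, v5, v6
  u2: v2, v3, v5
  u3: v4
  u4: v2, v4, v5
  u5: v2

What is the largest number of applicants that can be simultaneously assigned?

5

Unit-capacity flow: source→left, listed edges, right→sink; max matching = max flow.
Augmenting path u1→v1 (+1); matched 1.
Augmenting path u2→v2 (+1); matched 2.
Augmenting path u3→v4 (+1); matched 3.
Augmenting path u4→v5 (+1); matched 4.
Augmenting path u5→v2→u2→v3 (+1); matched 5.
No augmenting path remains; maximum matching = 5.
König certificate: {u1, u2, u3, u4, u5} is a vertex cover of size 5 (every listed pair touches it), so no matching can be larger.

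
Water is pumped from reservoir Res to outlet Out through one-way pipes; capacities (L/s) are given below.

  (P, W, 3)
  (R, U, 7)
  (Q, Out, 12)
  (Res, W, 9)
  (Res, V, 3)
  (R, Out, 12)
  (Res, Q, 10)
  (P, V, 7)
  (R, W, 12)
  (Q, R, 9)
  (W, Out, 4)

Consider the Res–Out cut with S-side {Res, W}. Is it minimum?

Given cut capacity: 10 + 3 + 4 = 17.
Augment Res→Q→Out: bottleneck 10, flow now 10.
Augment Res→W→Out: bottleneck 4, flow now 14.
No augmenting path remains; maximum flow = 14.
In the residual graph, reachable from Res: {Res, V, W}.
Min-cut edges: Res→Q (10), W→Out (4); capacity 10 + 4 = 14.
Cut capacity 17 exceeds the max flow 14, so it is not minimum.

No — its capacity is 17, but the minimum cut has capacity 14.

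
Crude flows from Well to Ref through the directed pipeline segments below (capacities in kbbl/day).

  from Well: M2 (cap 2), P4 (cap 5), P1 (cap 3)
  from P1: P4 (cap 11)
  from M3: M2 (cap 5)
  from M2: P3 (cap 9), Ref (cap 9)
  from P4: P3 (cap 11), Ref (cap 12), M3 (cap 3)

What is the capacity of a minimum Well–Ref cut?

Augment Well→M2→Ref: bottleneck 2, flow now 2.
Augment Well→P4→Ref: bottleneck 5, flow now 7.
Augment Well→P1→P4→Ref: bottleneck 3, flow now 10.
No augmenting path remains; maximum flow = 10.
By max-flow min-cut, the minimum cut capacity equals the max flow.
In the residual graph, reachable from Well: {Well}.
Min-cut edges: Well→P1 (3), Well→M2 (2), Well→P4 (5); capacity 3 + 2 + 5 = 10.

10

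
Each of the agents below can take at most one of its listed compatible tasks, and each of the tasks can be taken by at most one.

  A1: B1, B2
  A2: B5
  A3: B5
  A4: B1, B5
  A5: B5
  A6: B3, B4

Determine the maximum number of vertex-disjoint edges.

4

Unit-capacity flow: source→left, listed edges, right→sink; max matching = max flow.
Augmenting path A1→B1 (+1); matched 1.
Augmenting path A2→B5 (+1); matched 2.
Augmenting path A6→B3 (+1); matched 3.
Augmenting path A4→B1→A1→B2 (+1); matched 4.
No augmenting path remains; maximum matching = 4.
König certificate: {A1, A4, A6, B5} is a vertex cover of size 4 (every listed pair touches it), so no matching can be larger.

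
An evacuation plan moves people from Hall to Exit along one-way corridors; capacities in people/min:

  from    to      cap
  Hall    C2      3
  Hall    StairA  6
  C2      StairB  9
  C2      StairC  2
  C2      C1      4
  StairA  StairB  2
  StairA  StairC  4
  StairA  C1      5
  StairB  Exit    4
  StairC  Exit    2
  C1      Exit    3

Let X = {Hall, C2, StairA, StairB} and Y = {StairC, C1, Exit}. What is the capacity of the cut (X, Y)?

Edges leaving {Hall, C2, StairA, StairB}: C2→StairC (2), C2→C1 (4), StairA→StairC (4), StairA→C1 (5), StairB→Exit (4).
Cut capacity = 2 + 4 + 4 + 5 + 4 = 19.

19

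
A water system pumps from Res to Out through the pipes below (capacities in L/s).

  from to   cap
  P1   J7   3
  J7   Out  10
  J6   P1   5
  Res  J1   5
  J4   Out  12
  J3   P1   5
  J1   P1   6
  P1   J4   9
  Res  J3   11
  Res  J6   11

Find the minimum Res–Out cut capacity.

Augment Res→J3→P1→J4→Out: bottleneck 5, flow now 5.
Augment Res→J6→P1→J4→Out: bottleneck 4, flow now 9.
Augment Res→J6→P1→J7→Out: bottleneck 1, flow now 10.
Augment Res→J1→P1→J7→Out: bottleneck 2, flow now 12.
No augmenting path remains; maximum flow = 12.
By max-flow min-cut, the minimum cut capacity equals the max flow.
In the residual graph, reachable from Res: {Res, J3, J6, J1, P1}.
Min-cut edges: P1→J4 (9), P1→J7 (3); capacity 9 + 3 = 12.

12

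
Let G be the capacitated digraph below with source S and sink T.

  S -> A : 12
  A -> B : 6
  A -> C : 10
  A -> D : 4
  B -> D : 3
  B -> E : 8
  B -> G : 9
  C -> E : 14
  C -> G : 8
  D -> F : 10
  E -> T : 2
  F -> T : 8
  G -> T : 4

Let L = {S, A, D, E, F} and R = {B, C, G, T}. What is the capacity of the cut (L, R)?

Edges leaving {S, A, D, E, F}: A→B (6), A→C (10), E→T (2), F→T (8).
Cut capacity = 6 + 10 + 2 + 8 = 26.

26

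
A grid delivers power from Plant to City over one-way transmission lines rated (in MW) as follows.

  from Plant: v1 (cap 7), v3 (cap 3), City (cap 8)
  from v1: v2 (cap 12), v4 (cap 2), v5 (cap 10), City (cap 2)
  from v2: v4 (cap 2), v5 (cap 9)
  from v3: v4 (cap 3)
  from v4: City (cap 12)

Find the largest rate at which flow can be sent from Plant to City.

Augment Plant→City: bottleneck 8, flow now 8.
Augment Plant→v1→City: bottleneck 2, flow now 10.
Augment Plant→v1→v4→City: bottleneck 2, flow now 12.
Augment Plant→v3→v4→City: bottleneck 3, flow now 15.
Augment Plant→v1→v2→v4→City: bottleneck 2, flow now 17.
No augmenting path remains; maximum flow = 17.
In the residual graph, reachable from Plant: {Plant, v1, v2, v5}.
Min-cut edges: Plant→v3 (3), Plant→City (8), v1→v4 (2), v1→City (2), v2→v4 (2); capacity 3 + 8 + 2 + 2 + 2 = 17.
This cut is saturated, so no flow can exceed 17.

17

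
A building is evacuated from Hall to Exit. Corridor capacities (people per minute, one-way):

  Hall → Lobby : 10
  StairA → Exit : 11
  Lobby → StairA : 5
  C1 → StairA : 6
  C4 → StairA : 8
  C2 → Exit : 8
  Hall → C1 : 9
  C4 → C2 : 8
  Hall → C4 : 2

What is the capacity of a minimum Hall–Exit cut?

13

Augment Hall→C4→StairA→Exit: bottleneck 2, flow now 2.
Augment Hall→C1→StairA→Exit: bottleneck 6, flow now 8.
Augment Hall→Lobby→StairA→Exit: bottleneck 3, flow now 11.
Augment Hall→Lobby→StairA→C4→C2→Exit: bottleneck 2, flow now 13. (uses reverse residual edge)
No augmenting path remains; maximum flow = 13.
By max-flow min-cut, the minimum cut capacity equals the max flow.
In the residual graph, reachable from Hall: {Hall, C1, Lobby}.
Min-cut edges: Hall→C4 (2), C1→StairA (6), Lobby→StairA (5); capacity 2 + 6 + 5 = 13.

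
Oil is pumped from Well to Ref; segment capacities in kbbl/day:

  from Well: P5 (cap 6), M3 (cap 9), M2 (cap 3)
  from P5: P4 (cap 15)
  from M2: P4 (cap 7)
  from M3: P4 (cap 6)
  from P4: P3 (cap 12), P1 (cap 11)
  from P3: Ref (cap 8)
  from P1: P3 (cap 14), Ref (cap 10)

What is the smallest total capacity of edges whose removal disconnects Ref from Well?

Augment Well→P5→P4→P3→Ref: bottleneck 6, flow now 6.
Augment Well→M2→P4→P3→Ref: bottleneck 2, flow now 8.
Augment Well→M2→P4→P1→Ref: bottleneck 1, flow now 9.
Augment Well→M3→P4→P1→Ref: bottleneck 6, flow now 15.
No augmenting path remains; maximum flow = 15.
By max-flow min-cut, the minimum cut capacity equals the max flow.
In the residual graph, reachable from Well: {Well, M3}.
Min-cut edges: Well→P5 (6), Well→M2 (3), M3→P4 (6); capacity 6 + 3 + 6 = 15.

15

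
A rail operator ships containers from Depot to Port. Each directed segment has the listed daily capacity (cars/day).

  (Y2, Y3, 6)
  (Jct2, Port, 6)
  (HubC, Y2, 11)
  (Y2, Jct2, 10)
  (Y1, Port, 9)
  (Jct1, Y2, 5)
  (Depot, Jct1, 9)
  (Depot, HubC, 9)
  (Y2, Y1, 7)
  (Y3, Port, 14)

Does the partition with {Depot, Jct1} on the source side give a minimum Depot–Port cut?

Yes — it is a minimum cut (capacity 14).

Given cut capacity: 9 + 5 = 14.
Augment Depot→HubC→Y2→Jct2→Port: bottleneck 6, flow now 6.
Augment Depot→HubC→Y2→Y3→Port: bottleneck 3, flow now 9.
Augment Depot→Jct1→Y2→Y3→Port: bottleneck 3, flow now 12.
Augment Depot→Jct1→Y2→Y1→Port: bottleneck 2, flow now 14.
No augmenting path remains; maximum flow = 14.
Cut capacity 14 equals the max flow, so it is a minimum cut.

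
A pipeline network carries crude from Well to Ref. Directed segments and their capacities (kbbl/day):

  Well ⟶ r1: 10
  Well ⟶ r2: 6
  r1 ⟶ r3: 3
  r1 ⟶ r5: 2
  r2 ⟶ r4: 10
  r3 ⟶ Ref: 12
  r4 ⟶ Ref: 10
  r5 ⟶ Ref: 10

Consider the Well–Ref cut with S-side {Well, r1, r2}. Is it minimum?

Given cut capacity: 3 + 2 + 10 = 15.
Augment Well→r1→r3→Ref: bottleneck 3, flow now 3.
Augment Well→r1→r5→Ref: bottleneck 2, flow now 5.
Augment Well→r2→r4→Ref: bottleneck 6, flow now 11.
No augmenting path remains; maximum flow = 11.
In the residual graph, reachable from Well: {Well, r1}.
Min-cut edges: Well→r2 (6), r1→r3 (3), r1→r5 (2); capacity 6 + 3 + 2 = 11.
Cut capacity 15 exceeds the max flow 11, so it is not minimum.

No — its capacity is 15, but the minimum cut has capacity 11.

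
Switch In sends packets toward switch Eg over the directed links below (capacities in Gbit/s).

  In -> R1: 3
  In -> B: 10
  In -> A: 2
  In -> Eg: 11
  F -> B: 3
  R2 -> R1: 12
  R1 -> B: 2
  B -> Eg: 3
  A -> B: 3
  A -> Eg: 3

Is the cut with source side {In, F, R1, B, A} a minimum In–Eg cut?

No — its capacity is 17, but the minimum cut has capacity 16.

Given cut capacity: 11 + 3 + 3 = 17.
Augment In→Eg: bottleneck 11, flow now 11.
Augment In→B→Eg: bottleneck 3, flow now 14.
Augment In→A→Eg: bottleneck 2, flow now 16.
No augmenting path remains; maximum flow = 16.
In the residual graph, reachable from In: {In, R1, B}.
Min-cut edges: In→A (2), In→Eg (11), B→Eg (3); capacity 2 + 11 + 3 = 16.
Cut capacity 17 exceeds the max flow 16, so it is not minimum.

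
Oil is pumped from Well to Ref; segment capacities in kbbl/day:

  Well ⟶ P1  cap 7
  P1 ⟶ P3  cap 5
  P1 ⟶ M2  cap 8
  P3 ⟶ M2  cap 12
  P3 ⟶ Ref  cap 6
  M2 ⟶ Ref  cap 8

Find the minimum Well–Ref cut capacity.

Augment Well→P1→P3→Ref: bottleneck 5, flow now 5.
Augment Well→P1→M2→Ref: bottleneck 2, flow now 7.
No augmenting path remains; maximum flow = 7.
By max-flow min-cut, the minimum cut capacity equals the max flow.
In the residual graph, reachable from Well: {Well}.
Min-cut edges: Well→P1 (7); capacity 7 = 7.

7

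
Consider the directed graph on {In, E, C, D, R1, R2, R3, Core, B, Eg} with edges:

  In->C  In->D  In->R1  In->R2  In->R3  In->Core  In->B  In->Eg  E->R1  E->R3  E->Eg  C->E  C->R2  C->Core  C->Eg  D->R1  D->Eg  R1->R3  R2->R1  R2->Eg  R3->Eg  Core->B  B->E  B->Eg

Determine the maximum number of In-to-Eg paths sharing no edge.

Assign every edge capacity 1; by Menger, the answer equals the max flow.
Path In→Eg (+1); total 1.
Path In→C→Eg (+1); total 2.
Path In→D→Eg (+1); total 3.
Path In→R2→Eg (+1); total 4.
Path In→R3→Eg (+1); total 5.
Path In→B→Eg (+1); total 6.
Path In→Core→B→E→Eg (+1); total 7.
No residual In→Eg path; max flow = 7.
Certifying cut of size 7: {In→B, In→C, In→Core, In→D, In→Eg, In→R2, R3→Eg}.

7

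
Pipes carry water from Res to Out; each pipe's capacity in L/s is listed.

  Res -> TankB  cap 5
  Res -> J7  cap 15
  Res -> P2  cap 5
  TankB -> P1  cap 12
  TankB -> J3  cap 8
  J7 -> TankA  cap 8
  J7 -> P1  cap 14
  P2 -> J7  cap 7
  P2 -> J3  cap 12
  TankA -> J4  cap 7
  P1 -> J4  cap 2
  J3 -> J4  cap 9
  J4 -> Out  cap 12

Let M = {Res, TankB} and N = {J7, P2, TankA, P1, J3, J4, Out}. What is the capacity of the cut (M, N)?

40

Edges leaving {Res, TankB}: Res→J7 (15), Res→P2 (5), TankB→P1 (12), TankB→J3 (8).
Cut capacity = 15 + 5 + 12 + 8 = 40.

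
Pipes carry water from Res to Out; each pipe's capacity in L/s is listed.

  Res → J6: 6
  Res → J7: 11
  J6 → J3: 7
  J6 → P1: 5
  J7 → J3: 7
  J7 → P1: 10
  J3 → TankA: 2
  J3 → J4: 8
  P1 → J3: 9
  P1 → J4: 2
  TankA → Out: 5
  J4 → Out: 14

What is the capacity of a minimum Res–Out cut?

Augment Res→J6→J3→TankA→Out: bottleneck 2, flow now 2.
Augment Res→J6→J3→J4→Out: bottleneck 4, flow now 6.
Augment Res→J7→J3→J4→Out: bottleneck 4, flow now 10.
Augment Res→J7→P1→J4→Out: bottleneck 2, flow now 12.
No augmenting path remains; maximum flow = 12.
By max-flow min-cut, the minimum cut capacity equals the max flow.
In the residual graph, reachable from Res: {Res, J6, J7, J3, P1}.
Min-cut edges: J3→TankA (2), J3→J4 (8), P1→J4 (2); capacity 2 + 8 + 2 = 12.

12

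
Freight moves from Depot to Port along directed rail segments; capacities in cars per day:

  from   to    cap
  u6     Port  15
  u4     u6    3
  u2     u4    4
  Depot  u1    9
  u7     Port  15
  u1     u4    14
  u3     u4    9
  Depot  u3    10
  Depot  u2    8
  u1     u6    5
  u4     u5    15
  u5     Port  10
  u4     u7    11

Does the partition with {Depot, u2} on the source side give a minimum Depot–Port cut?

Given cut capacity: 9 + 10 + 4 = 23.
Augment Depot→u1→u6→Port: bottleneck 5, flow now 5.
Augment Depot→u1→u4→u5→Port: bottleneck 4, flow now 9.
Augment Depot→u2→u4→u5→Port: bottleneck 4, flow now 13.
Augment Depot→u3→u4→u5→Port: bottleneck 2, flow now 15.
Augment Depot→u3→u4→u6→Port: bottleneck 3, flow now 18.
Augment Depot→u3→u4→u7→Port: bottleneck 4, flow now 22.
No augmenting path remains; maximum flow = 22.
In the residual graph, reachable from Depot: {Depot, u2, u3}.
Min-cut edges: Depot→u1 (9), u2→u4 (4), u3→u4 (9); capacity 9 + 4 + 9 = 22.
Cut capacity 23 exceeds the max flow 22, so it is not minimum.

No — its capacity is 23, but the minimum cut has capacity 22.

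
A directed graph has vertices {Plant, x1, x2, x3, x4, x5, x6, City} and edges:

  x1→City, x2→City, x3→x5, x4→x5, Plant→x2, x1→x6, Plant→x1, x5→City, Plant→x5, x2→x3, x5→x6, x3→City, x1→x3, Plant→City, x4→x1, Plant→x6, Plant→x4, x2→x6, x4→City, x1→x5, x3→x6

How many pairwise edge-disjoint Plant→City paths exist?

Assign every edge capacity 1; by Menger, the answer equals the max flow.
Path Plant→City (+1); total 1.
Path Plant→x1→City (+1); total 2.
Path Plant→x2→City (+1); total 3.
Path Plant→x4→City (+1); total 4.
Path Plant→x5→City (+1); total 5.
No residual Plant→City path; max flow = 5.
Certifying cut of size 5: {Plant→City, Plant→x1, Plant→x2, Plant→x4, Plant→x5}.

5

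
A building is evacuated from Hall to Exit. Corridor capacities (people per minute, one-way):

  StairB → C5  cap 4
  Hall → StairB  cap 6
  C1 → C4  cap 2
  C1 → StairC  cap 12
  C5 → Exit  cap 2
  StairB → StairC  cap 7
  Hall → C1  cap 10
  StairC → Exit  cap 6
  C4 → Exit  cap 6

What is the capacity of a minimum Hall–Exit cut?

Augment Hall→StairB→StairC→Exit: bottleneck 6, flow now 6.
Augment Hall→C1→C4→Exit: bottleneck 2, flow now 8.
Augment Hall→C1→StairC→StairB→C5→Exit: bottleneck 2, flow now 10. (uses reverse residual edge)
No augmenting path remains; maximum flow = 10.
By max-flow min-cut, the minimum cut capacity equals the max flow.
In the residual graph, reachable from Hall: {Hall, StairB, C1, StairC, C5}.
Min-cut edges: C1→C4 (2), StairC→Exit (6), C5→Exit (2); capacity 2 + 6 + 2 = 10.

10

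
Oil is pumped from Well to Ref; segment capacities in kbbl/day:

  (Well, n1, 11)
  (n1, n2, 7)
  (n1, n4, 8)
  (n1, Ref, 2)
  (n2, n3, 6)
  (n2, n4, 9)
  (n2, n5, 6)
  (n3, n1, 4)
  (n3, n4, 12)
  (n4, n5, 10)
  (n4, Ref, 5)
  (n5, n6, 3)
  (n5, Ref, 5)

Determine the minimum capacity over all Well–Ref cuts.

Augment Well→n1→Ref: bottleneck 2, flow now 2.
Augment Well→n1→n4→Ref: bottleneck 5, flow now 7.
Augment Well→n1→n2→n5→Ref: bottleneck 4, flow now 11.
No augmenting path remains; maximum flow = 11.
By max-flow min-cut, the minimum cut capacity equals the max flow.
In the residual graph, reachable from Well: {Well}.
Min-cut edges: Well→n1 (11); capacity 11 = 11.

11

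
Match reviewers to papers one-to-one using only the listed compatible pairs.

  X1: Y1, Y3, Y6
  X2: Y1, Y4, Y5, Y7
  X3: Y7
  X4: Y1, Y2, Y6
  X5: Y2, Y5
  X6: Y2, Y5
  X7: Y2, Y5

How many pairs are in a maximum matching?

6

Unit-capacity flow: source→left, listed edges, right→sink; max matching = max flow.
Augmenting path X1→Y1 (+1); matched 1.
Augmenting path X2→Y4 (+1); matched 2.
Augmenting path X3→Y7 (+1); matched 3.
Augmenting path X4→Y2 (+1); matched 4.
Augmenting path X5→Y5 (+1); matched 5.
Augmenting path X6→Y2→X4→Y6 (+1); matched 6.
No augmenting path remains; maximum matching = 6.
König certificate: {X1, X2, X3, X4, Y2, Y5} is a vertex cover of size 6 (every listed pair touches it), so no matching can be larger.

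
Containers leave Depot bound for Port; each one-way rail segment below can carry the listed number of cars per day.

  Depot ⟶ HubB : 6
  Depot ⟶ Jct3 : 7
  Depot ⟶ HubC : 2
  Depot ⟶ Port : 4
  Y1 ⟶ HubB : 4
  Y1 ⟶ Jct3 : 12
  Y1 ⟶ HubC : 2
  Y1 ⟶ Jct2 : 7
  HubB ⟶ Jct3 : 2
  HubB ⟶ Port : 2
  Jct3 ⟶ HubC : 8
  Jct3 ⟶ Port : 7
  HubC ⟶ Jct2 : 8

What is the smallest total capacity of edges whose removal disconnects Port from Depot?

13

Augment Depot→Port: bottleneck 4, flow now 4.
Augment Depot→HubB→Port: bottleneck 2, flow now 6.
Augment Depot→Jct3→Port: bottleneck 7, flow now 13.
No augmenting path remains; maximum flow = 13.
By max-flow min-cut, the minimum cut capacity equals the max flow.
In the residual graph, reachable from Depot: {Depot, HubB, Jct3, HubC, Jct2}.
Min-cut edges: Depot→Port (4), HubB→Port (2), Jct3→Port (7); capacity 4 + 2 + 7 = 13.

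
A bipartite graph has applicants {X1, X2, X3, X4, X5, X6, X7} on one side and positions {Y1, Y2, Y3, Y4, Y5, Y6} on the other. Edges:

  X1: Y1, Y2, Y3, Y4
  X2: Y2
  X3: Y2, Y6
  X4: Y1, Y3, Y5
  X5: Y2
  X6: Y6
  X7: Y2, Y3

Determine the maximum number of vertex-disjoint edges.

5

Unit-capacity flow: source→left, listed edges, right→sink; max matching = max flow.
Augmenting path X1→Y1 (+1); matched 1.
Augmenting path X2→Y2 (+1); matched 2.
Augmenting path X3→Y6 (+1); matched 3.
Augmenting path X4→Y3 (+1); matched 4.
Augmenting path X7→Y3→X4→Y5 (+1); matched 5.
No augmenting path remains; maximum matching = 5.
König certificate: {X1, X4, X7, Y2, Y6} is a vertex cover of size 5 (every listed pair touches it), so no matching can be larger.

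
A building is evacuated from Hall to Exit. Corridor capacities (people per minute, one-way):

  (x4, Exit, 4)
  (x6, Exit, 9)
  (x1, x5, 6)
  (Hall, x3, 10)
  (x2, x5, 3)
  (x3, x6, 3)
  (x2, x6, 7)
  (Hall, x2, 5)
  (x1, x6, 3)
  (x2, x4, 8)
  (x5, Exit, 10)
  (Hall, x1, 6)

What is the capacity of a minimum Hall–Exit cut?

14

Augment Hall→x1→x5→Exit: bottleneck 6, flow now 6.
Augment Hall→x2→x4→Exit: bottleneck 4, flow now 10.
Augment Hall→x2→x5→Exit: bottleneck 1, flow now 11.
Augment Hall→x3→x6→Exit: bottleneck 3, flow now 14.
No augmenting path remains; maximum flow = 14.
By max-flow min-cut, the minimum cut capacity equals the max flow.
In the residual graph, reachable from Hall: {Hall, x3}.
Min-cut edges: Hall→x1 (6), Hall→x2 (5), x3→x6 (3); capacity 6 + 5 + 3 = 14.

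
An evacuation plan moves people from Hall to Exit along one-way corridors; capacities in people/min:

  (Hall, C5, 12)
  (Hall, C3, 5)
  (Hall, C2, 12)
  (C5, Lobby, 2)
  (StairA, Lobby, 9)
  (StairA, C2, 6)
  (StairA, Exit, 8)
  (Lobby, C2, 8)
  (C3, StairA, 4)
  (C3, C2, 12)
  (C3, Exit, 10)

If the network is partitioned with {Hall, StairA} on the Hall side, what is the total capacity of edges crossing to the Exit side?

52

Edges leaving {Hall, StairA}: Hall→C5 (12), Hall→C3 (5), Hall→C2 (12), StairA→Lobby (9), StairA→C2 (6), StairA→Exit (8).
Cut capacity = 12 + 5 + 12 + 9 + 6 + 8 = 52.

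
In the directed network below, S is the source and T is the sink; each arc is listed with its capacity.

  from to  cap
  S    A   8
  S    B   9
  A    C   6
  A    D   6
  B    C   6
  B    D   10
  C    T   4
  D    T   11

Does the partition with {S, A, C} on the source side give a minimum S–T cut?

No — its capacity is 19, but the minimum cut has capacity 15.

Given cut capacity: 9 + 6 + 4 = 19.
Augment S→A→C→T: bottleneck 4, flow now 4.
Augment S→A→D→T: bottleneck 4, flow now 8.
Augment S→B→D→T: bottleneck 7, flow now 15.
No augmenting path remains; maximum flow = 15.
In the residual graph, reachable from S: {S, A, B, C, D}.
Min-cut edges: C→T (4), D→T (11); capacity 4 + 11 = 15.
Cut capacity 19 exceeds the max flow 15, so it is not minimum.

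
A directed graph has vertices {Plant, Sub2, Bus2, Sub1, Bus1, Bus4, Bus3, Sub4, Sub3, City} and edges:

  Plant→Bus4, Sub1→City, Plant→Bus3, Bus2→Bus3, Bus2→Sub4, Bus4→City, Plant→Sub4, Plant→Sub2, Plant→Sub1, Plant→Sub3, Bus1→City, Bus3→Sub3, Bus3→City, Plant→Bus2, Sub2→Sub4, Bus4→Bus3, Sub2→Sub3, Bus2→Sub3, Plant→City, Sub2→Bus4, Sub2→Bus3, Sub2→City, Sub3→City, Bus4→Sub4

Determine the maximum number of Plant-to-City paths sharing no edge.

6

Assign every edge capacity 1; by Menger, the answer equals the max flow.
Path Plant→City (+1); total 1.
Path Plant→Sub2→City (+1); total 2.
Path Plant→Sub1→City (+1); total 3.
Path Plant→Bus4→City (+1); total 4.
Path Plant→Bus3→City (+1); total 5.
Path Plant→Sub3→City (+1); total 6.
No residual Plant→City path; max flow = 6.
Certifying cut of size 6: {Bus3→City, Plant→Bus4, Plant→City, Plant→Sub1, Plant→Sub2, Sub3→City}.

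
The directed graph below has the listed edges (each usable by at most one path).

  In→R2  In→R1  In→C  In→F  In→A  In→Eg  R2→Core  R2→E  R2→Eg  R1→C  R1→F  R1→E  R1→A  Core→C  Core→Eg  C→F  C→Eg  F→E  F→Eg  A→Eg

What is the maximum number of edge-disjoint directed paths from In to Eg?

5

Assign every edge capacity 1; by Menger, the answer equals the max flow.
Path In→Eg (+1); total 1.
Path In→R2→Eg (+1); total 2.
Path In→C→Eg (+1); total 3.
Path In→F→Eg (+1); total 4.
Path In→A→Eg (+1); total 5.
No residual In→Eg path; max flow = 5.
Certifying cut of size 5: {A→Eg, C→Eg, F→Eg, In→Eg, In→R2}.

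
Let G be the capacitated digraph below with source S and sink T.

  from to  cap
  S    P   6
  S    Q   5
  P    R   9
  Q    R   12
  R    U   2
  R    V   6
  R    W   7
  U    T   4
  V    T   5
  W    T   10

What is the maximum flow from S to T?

11

Augment S→P→R→U→T: bottleneck 2, flow now 2.
Augment S→P→R→V→T: bottleneck 4, flow now 6.
Augment S→Q→R→V→T: bottleneck 1, flow now 7.
Augment S→Q→R→W→T: bottleneck 4, flow now 11.
No augmenting path remains; maximum flow = 11.
In the residual graph, reachable from S: {S}.
Min-cut edges: S→P (6), S→Q (5); capacity 6 + 5 = 11.
This cut is saturated, so no flow can exceed 11.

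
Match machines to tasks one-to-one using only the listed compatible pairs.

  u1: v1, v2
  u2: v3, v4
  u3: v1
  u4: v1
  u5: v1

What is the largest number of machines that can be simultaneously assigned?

Unit-capacity flow: source→left, listed edges, right→sink; max matching = max flow.
Augmenting path u1→v1 (+1); matched 1.
Augmenting path u2→v3 (+1); matched 2.
Augmenting path u3→v1→u1→v2 (+1); matched 3.
No augmenting path remains; maximum matching = 3.
König certificate: {u1, u2, v1} is a vertex cover of size 3 (every listed pair touches it), so no matching can be larger.

3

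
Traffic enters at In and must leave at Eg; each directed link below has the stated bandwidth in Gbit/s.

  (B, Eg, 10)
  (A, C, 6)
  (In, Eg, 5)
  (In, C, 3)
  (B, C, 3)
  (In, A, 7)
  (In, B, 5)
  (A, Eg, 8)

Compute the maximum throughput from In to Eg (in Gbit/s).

Augment In→Eg: bottleneck 5, flow now 5.
Augment In→A→Eg: bottleneck 7, flow now 12.
Augment In→B→Eg: bottleneck 5, flow now 17.
No augmenting path remains; maximum flow = 17.
In the residual graph, reachable from In: {In, C}.
Min-cut edges: In→A (7), In→B (5), In→Eg (5); capacity 7 + 5 + 5 = 17.
This cut is saturated, so no flow can exceed 17.

17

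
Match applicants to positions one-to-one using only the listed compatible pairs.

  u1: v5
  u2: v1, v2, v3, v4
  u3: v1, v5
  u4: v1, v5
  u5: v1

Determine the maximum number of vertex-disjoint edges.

Unit-capacity flow: source→left, listed edges, right→sink; max matching = max flow.
Augmenting path u1→v5 (+1); matched 1.
Augmenting path u2→v1 (+1); matched 2.
Augmenting path u3→v1→u2→v2 (+1); matched 3.
No augmenting path remains; maximum matching = 3.
König certificate: {u2, v1, v5} is a vertex cover of size 3 (every listed pair touches it), so no matching can be larger.

3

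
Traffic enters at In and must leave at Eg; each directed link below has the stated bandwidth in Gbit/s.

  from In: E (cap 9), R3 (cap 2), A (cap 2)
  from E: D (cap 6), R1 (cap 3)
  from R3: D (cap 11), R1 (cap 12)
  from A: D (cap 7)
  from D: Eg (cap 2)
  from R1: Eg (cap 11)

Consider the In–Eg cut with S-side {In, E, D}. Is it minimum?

Given cut capacity: 2 + 2 + 3 + 2 = 9.
Augment In→E→D→Eg: bottleneck 2, flow now 2.
Augment In→E→R1→Eg: bottleneck 3, flow now 5.
Augment In→R3→R1→Eg: bottleneck 2, flow now 7.
No augmenting path remains; maximum flow = 7.
In the residual graph, reachable from In: {In, E, A, D}.
Min-cut edges: In→R3 (2), E→R1 (3), D→Eg (2); capacity 2 + 3 + 2 = 7.
Cut capacity 9 exceeds the max flow 7, so it is not minimum.

No — its capacity is 9, but the minimum cut has capacity 7.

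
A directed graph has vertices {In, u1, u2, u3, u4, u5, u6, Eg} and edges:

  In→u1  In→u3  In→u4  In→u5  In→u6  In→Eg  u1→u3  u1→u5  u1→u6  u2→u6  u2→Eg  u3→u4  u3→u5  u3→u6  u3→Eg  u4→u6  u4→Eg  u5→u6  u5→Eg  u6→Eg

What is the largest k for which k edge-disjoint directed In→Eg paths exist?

5

Assign every edge capacity 1; by Menger, the answer equals the max flow.
Path In→Eg (+1); total 1.
Path In→u3→Eg (+1); total 2.
Path In→u4→Eg (+1); total 3.
Path In→u5→Eg (+1); total 4.
Path In→u6→Eg (+1); total 5.
No residual In→Eg path; max flow = 5.
Certifying cut of size 5: {In→Eg, u3→Eg, u4→Eg, u5→Eg, u6→Eg}.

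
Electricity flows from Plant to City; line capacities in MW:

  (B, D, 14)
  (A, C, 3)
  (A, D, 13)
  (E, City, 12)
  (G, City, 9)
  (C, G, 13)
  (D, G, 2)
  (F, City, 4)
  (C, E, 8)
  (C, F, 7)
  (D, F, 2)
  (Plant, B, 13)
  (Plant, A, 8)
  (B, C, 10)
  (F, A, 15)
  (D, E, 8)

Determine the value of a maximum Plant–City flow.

21

Augment Plant→A→C→E→City: bottleneck 3, flow now 3.
Augment Plant→A→D→E→City: bottleneck 5, flow now 8.
Augment Plant→B→C→E→City: bottleneck 4, flow now 12.
Augment Plant→B→C→F→City: bottleneck 4, flow now 16.
Augment Plant→B→C→G→City: bottleneck 2, flow now 18.
Augment Plant→B→D→G→City: bottleneck 2, flow now 20.
Augment Plant→B→D→E→C→G→City: bottleneck 1, flow now 21. (uses reverse residual edge)
No augmenting path remains; maximum flow = 21.
In the residual graph, reachable from Plant: {Plant}.
Min-cut edges: Plant→A (8), Plant→B (13); capacity 8 + 13 = 21.
This cut is saturated, so no flow can exceed 21.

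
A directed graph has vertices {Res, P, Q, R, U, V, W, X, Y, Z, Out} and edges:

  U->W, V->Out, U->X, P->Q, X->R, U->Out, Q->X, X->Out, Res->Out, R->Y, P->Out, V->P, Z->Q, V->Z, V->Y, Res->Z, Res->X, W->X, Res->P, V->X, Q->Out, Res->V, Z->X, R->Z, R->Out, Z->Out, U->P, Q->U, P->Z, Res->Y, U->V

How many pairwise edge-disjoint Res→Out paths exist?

Assign every edge capacity 1; by Menger, the answer equals the max flow.
Path Res→Out (+1); total 1.
Path Res→P→Out (+1); total 2.
Path Res→V→Out (+1); total 3.
Path Res→X→Out (+1); total 4.
Path Res→Z→Out (+1); total 5.
No residual Res→Out path; max flow = 5.
Certifying cut of size 5: {Res→Out, Res→P, Res→V, Res→X, Res→Z}.

5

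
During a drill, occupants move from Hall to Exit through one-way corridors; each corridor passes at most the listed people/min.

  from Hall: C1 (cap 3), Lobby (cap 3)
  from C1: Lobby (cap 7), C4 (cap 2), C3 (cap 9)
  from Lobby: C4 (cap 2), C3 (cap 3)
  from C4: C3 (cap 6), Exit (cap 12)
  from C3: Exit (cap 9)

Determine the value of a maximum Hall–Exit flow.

6

Augment Hall→C1→C4→Exit: bottleneck 2, flow now 2.
Augment Hall→C1→C3→Exit: bottleneck 1, flow now 3.
Augment Hall→Lobby→C4→Exit: bottleneck 2, flow now 5.
Augment Hall→Lobby→C3→Exit: bottleneck 1, flow now 6.
No augmenting path remains; maximum flow = 6.
In the residual graph, reachable from Hall: {Hall}.
Min-cut edges: Hall→C1 (3), Hall→Lobby (3); capacity 3 + 3 = 6.
This cut is saturated, so no flow can exceed 6.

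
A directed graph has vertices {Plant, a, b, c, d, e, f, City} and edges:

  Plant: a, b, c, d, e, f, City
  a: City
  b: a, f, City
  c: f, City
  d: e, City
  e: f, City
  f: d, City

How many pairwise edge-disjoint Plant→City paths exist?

Assign every edge capacity 1; by Menger, the answer equals the max flow.
Path Plant→City (+1); total 1.
Path Plant→a→City (+1); total 2.
Path Plant→b→City (+1); total 3.
Path Plant→c→City (+1); total 4.
Path Plant→d→City (+1); total 5.
Path Plant→e→City (+1); total 6.
Path Plant→f→City (+1); total 7.
No residual Plant→City path; max flow = 7.
Certifying cut of size 7: {Plant→City, Plant→a, Plant→b, Plant→c, Plant→d, Plant→e, Plant→f}.

7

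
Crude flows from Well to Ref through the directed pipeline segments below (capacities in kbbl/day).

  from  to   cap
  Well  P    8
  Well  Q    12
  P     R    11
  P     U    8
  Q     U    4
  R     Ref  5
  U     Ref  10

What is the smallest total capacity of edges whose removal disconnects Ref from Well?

12

Augment Well→P→R→Ref: bottleneck 5, flow now 5.
Augment Well→P→U→Ref: bottleneck 3, flow now 8.
Augment Well→Q→U→Ref: bottleneck 4, flow now 12.
No augmenting path remains; maximum flow = 12.
By max-flow min-cut, the minimum cut capacity equals the max flow.
In the residual graph, reachable from Well: {Well, Q}.
Min-cut edges: Well→P (8), Q→U (4); capacity 8 + 4 = 12.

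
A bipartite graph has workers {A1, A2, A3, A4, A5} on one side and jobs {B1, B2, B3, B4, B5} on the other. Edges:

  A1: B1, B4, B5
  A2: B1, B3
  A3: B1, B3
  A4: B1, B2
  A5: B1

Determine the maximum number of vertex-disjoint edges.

Unit-capacity flow: source→left, listed edges, right→sink; max matching = max flow.
Augmenting path A1→B1 (+1); matched 1.
Augmenting path A2→B3 (+1); matched 2.
Augmenting path A4→B2 (+1); matched 3.
Augmenting path A3→B1→A1→B4 (+1); matched 4.
No augmenting path remains; maximum matching = 4.
König certificate: {A1, A4, B1, B3} is a vertex cover of size 4 (every listed pair touches it), so no matching can be larger.

4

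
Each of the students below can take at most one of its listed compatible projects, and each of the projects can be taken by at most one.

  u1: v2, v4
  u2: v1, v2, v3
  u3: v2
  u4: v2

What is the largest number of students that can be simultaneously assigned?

3

Unit-capacity flow: source→left, listed edges, right→sink; max matching = max flow.
Augmenting path u1→v2 (+1); matched 1.
Augmenting path u2→v1 (+1); matched 2.
Augmenting path u3→v2→u1→v4 (+1); matched 3.
No augmenting path remains; maximum matching = 3.
König certificate: {u1, u2, v2} is a vertex cover of size 3 (every listed pair touches it), so no matching can be larger.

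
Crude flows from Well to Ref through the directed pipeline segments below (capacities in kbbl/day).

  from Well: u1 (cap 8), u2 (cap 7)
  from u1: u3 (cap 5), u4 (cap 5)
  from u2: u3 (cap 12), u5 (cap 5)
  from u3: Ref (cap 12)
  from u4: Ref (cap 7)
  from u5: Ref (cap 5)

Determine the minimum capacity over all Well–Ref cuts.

Augment Well→u1→u3→Ref: bottleneck 5, flow now 5.
Augment Well→u1→u4→Ref: bottleneck 3, flow now 8.
Augment Well→u2→u3→Ref: bottleneck 7, flow now 15.
No augmenting path remains; maximum flow = 15.
By max-flow min-cut, the minimum cut capacity equals the max flow.
In the residual graph, reachable from Well: {Well}.
Min-cut edges: Well→u1 (8), Well→u2 (7); capacity 8 + 7 = 15.

15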